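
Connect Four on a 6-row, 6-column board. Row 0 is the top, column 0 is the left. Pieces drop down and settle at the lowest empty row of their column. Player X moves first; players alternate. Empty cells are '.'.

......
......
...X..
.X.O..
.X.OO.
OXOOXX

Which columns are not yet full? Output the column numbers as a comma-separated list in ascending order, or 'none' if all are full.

col 0: top cell = '.' → open
col 1: top cell = '.' → open
col 2: top cell = '.' → open
col 3: top cell = '.' → open
col 4: top cell = '.' → open
col 5: top cell = '.' → open

Answer: 0,1,2,3,4,5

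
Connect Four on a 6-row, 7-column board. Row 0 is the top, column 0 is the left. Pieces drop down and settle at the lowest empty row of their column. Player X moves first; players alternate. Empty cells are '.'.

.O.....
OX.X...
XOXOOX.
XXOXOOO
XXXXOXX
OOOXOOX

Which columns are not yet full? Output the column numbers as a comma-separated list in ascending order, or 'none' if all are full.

col 0: top cell = '.' → open
col 1: top cell = 'O' → FULL
col 2: top cell = '.' → open
col 3: top cell = '.' → open
col 4: top cell = '.' → open
col 5: top cell = '.' → open
col 6: top cell = '.' → open

Answer: 0,2,3,4,5,6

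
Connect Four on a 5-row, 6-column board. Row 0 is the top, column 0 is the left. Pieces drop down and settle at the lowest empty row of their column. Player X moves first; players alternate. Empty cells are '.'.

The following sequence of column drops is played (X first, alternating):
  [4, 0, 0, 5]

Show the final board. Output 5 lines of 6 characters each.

Answer: ......
......
......
X.....
O...XO

Derivation:
Move 1: X drops in col 4, lands at row 4
Move 2: O drops in col 0, lands at row 4
Move 3: X drops in col 0, lands at row 3
Move 4: O drops in col 5, lands at row 4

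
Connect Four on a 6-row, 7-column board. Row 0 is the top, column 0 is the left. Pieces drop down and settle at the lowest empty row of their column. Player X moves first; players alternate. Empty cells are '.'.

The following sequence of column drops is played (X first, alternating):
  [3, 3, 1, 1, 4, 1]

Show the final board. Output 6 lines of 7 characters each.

Move 1: X drops in col 3, lands at row 5
Move 2: O drops in col 3, lands at row 4
Move 3: X drops in col 1, lands at row 5
Move 4: O drops in col 1, lands at row 4
Move 5: X drops in col 4, lands at row 5
Move 6: O drops in col 1, lands at row 3

Answer: .......
.......
.......
.O.....
.O.O...
.X.XX..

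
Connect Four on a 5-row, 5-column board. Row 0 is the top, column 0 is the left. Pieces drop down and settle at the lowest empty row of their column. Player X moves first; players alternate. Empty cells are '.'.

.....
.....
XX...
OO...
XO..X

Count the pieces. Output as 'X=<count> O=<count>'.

X=4 O=3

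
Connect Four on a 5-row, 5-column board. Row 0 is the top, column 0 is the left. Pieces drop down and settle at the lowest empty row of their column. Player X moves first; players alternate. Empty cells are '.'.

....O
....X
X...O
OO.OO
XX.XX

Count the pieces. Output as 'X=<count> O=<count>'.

X=6 O=6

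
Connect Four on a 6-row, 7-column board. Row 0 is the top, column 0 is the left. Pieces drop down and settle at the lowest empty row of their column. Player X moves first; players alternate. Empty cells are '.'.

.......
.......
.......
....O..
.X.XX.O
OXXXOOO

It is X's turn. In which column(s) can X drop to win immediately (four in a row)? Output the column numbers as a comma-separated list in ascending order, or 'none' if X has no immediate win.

col 0: drop X → no win
col 1: drop X → no win
col 2: drop X → WIN!
col 3: drop X → no win
col 4: drop X → no win
col 5: drop X → no win
col 6: drop X → no win

Answer: 2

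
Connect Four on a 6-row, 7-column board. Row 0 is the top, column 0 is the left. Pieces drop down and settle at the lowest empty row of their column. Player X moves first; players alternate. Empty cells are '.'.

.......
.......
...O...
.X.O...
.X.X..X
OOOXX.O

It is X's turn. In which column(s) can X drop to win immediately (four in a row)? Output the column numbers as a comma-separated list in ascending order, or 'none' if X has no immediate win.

Answer: none

Derivation:
col 0: drop X → no win
col 1: drop X → no win
col 2: drop X → no win
col 3: drop X → no win
col 4: drop X → no win
col 5: drop X → no win
col 6: drop X → no win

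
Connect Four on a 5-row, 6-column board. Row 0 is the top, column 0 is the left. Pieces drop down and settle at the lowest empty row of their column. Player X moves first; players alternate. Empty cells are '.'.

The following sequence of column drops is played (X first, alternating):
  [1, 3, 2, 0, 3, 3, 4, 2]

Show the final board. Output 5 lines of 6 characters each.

Answer: ......
......
...O..
..OX..
OXXOX.

Derivation:
Move 1: X drops in col 1, lands at row 4
Move 2: O drops in col 3, lands at row 4
Move 3: X drops in col 2, lands at row 4
Move 4: O drops in col 0, lands at row 4
Move 5: X drops in col 3, lands at row 3
Move 6: O drops in col 3, lands at row 2
Move 7: X drops in col 4, lands at row 4
Move 8: O drops in col 2, lands at row 3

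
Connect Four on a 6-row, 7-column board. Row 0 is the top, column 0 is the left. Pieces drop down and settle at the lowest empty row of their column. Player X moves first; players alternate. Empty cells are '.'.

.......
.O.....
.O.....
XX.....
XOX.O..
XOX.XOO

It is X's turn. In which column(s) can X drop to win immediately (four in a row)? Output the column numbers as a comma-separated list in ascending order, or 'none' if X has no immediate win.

col 0: drop X → WIN!
col 1: drop X → no win
col 2: drop X → no win
col 3: drop X → no win
col 4: drop X → no win
col 5: drop X → no win
col 6: drop X → no win

Answer: 0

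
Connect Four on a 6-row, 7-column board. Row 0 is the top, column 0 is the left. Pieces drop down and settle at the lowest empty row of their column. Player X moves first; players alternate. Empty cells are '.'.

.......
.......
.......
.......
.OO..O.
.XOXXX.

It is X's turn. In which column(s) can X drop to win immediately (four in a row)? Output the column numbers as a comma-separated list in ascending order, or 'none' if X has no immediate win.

Answer: 6

Derivation:
col 0: drop X → no win
col 1: drop X → no win
col 2: drop X → no win
col 3: drop X → no win
col 4: drop X → no win
col 5: drop X → no win
col 6: drop X → WIN!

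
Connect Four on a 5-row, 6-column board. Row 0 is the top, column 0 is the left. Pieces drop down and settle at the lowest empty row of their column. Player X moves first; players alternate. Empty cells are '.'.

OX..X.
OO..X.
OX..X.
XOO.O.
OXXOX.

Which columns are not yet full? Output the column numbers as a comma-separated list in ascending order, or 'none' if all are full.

col 0: top cell = 'O' → FULL
col 1: top cell = 'X' → FULL
col 2: top cell = '.' → open
col 3: top cell = '.' → open
col 4: top cell = 'X' → FULL
col 5: top cell = '.' → open

Answer: 2,3,5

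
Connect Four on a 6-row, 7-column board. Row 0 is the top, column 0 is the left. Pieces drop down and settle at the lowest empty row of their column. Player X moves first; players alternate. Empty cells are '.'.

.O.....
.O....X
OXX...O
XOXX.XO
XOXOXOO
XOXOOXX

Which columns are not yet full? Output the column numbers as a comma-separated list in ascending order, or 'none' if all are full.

col 0: top cell = '.' → open
col 1: top cell = 'O' → FULL
col 2: top cell = '.' → open
col 3: top cell = '.' → open
col 4: top cell = '.' → open
col 5: top cell = '.' → open
col 6: top cell = '.' → open

Answer: 0,2,3,4,5,6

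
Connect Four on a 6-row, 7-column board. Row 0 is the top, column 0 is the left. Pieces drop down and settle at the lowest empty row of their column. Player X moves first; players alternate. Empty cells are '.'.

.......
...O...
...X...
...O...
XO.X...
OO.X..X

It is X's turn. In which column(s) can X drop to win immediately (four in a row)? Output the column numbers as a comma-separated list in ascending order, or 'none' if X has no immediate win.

col 0: drop X → no win
col 1: drop X → no win
col 2: drop X → no win
col 3: drop X → no win
col 4: drop X → no win
col 5: drop X → no win
col 6: drop X → no win

Answer: none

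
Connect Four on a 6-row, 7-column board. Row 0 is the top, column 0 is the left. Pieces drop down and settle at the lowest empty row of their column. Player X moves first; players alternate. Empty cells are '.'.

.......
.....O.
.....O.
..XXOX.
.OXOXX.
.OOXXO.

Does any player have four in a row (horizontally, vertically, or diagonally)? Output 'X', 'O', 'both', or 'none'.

O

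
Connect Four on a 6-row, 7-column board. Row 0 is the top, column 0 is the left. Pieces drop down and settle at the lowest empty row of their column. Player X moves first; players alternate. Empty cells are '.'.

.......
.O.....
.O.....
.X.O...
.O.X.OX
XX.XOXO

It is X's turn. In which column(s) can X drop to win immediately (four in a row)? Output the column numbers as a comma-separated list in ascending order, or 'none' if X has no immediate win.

col 0: drop X → no win
col 1: drop X → no win
col 2: drop X → WIN!
col 3: drop X → no win
col 4: drop X → no win
col 5: drop X → no win
col 6: drop X → no win

Answer: 2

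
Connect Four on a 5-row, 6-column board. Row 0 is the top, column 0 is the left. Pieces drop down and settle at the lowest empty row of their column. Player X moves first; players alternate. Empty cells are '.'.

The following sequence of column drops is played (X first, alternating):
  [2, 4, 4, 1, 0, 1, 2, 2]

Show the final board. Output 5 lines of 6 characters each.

Answer: ......
......
..O...
.OX.X.
XOX.O.

Derivation:
Move 1: X drops in col 2, lands at row 4
Move 2: O drops in col 4, lands at row 4
Move 3: X drops in col 4, lands at row 3
Move 4: O drops in col 1, lands at row 4
Move 5: X drops in col 0, lands at row 4
Move 6: O drops in col 1, lands at row 3
Move 7: X drops in col 2, lands at row 3
Move 8: O drops in col 2, lands at row 2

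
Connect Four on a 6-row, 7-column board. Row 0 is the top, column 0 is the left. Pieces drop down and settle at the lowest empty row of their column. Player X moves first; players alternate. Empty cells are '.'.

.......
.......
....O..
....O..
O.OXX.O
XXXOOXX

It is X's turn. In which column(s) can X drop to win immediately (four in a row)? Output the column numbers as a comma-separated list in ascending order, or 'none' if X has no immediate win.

Answer: none

Derivation:
col 0: drop X → no win
col 1: drop X → no win
col 2: drop X → no win
col 3: drop X → no win
col 4: drop X → no win
col 5: drop X → no win
col 6: drop X → no win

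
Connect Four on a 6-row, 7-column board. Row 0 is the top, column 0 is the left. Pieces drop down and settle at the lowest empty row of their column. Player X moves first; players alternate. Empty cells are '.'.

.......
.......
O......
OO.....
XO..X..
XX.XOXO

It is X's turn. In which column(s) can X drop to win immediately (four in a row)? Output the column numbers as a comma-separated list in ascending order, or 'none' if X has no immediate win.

Answer: 2

Derivation:
col 0: drop X → no win
col 1: drop X → no win
col 2: drop X → WIN!
col 3: drop X → no win
col 4: drop X → no win
col 5: drop X → no win
col 6: drop X → no win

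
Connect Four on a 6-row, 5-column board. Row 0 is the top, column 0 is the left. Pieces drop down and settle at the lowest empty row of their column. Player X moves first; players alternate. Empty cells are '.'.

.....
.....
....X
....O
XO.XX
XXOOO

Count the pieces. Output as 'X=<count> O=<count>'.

X=6 O=5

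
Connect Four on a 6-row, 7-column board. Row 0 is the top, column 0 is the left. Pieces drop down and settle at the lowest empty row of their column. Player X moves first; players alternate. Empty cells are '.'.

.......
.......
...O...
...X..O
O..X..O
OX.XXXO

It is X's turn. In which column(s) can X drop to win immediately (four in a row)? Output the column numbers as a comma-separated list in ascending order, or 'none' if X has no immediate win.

Answer: 2

Derivation:
col 0: drop X → no win
col 1: drop X → no win
col 2: drop X → WIN!
col 3: drop X → no win
col 4: drop X → no win
col 5: drop X → no win
col 6: drop X → no win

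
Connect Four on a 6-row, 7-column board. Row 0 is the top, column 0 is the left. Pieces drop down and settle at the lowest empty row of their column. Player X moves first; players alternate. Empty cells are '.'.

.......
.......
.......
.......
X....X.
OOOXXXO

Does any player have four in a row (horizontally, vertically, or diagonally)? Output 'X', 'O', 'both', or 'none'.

none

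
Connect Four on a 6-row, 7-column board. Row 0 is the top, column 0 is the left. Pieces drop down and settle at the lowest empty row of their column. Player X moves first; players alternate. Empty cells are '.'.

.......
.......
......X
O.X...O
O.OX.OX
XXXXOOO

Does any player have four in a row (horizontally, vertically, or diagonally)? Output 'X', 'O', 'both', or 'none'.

X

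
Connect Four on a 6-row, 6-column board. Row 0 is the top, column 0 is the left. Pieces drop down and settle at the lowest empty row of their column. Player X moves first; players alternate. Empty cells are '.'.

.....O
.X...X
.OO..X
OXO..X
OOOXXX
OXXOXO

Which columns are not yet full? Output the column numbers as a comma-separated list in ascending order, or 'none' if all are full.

col 0: top cell = '.' → open
col 1: top cell = '.' → open
col 2: top cell = '.' → open
col 3: top cell = '.' → open
col 4: top cell = '.' → open
col 5: top cell = 'O' → FULL

Answer: 0,1,2,3,4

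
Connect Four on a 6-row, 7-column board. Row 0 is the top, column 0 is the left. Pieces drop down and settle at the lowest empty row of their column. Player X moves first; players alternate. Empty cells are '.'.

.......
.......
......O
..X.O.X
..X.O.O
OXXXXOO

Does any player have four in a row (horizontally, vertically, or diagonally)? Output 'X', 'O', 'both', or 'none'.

X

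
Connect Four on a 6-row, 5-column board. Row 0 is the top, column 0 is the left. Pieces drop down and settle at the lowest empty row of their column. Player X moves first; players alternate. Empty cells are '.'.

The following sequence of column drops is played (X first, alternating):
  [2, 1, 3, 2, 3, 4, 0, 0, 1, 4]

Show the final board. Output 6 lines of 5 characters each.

Move 1: X drops in col 2, lands at row 5
Move 2: O drops in col 1, lands at row 5
Move 3: X drops in col 3, lands at row 5
Move 4: O drops in col 2, lands at row 4
Move 5: X drops in col 3, lands at row 4
Move 6: O drops in col 4, lands at row 5
Move 7: X drops in col 0, lands at row 5
Move 8: O drops in col 0, lands at row 4
Move 9: X drops in col 1, lands at row 4
Move 10: O drops in col 4, lands at row 4

Answer: .....
.....
.....
.....
OXOXO
XOXXO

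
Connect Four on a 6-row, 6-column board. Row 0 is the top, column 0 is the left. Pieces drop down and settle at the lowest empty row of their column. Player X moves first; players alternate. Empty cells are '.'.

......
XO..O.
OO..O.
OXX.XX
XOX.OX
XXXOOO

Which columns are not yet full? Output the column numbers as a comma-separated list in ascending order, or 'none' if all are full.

Answer: 0,1,2,3,4,5

Derivation:
col 0: top cell = '.' → open
col 1: top cell = '.' → open
col 2: top cell = '.' → open
col 3: top cell = '.' → open
col 4: top cell = '.' → open
col 5: top cell = '.' → open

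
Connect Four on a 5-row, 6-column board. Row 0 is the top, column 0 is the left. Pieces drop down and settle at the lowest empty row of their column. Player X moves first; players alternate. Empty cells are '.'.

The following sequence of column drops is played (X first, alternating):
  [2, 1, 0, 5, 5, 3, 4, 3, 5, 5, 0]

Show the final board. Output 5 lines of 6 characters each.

Move 1: X drops in col 2, lands at row 4
Move 2: O drops in col 1, lands at row 4
Move 3: X drops in col 0, lands at row 4
Move 4: O drops in col 5, lands at row 4
Move 5: X drops in col 5, lands at row 3
Move 6: O drops in col 3, lands at row 4
Move 7: X drops in col 4, lands at row 4
Move 8: O drops in col 3, lands at row 3
Move 9: X drops in col 5, lands at row 2
Move 10: O drops in col 5, lands at row 1
Move 11: X drops in col 0, lands at row 3

Answer: ......
.....O
.....X
X..O.X
XOXOXO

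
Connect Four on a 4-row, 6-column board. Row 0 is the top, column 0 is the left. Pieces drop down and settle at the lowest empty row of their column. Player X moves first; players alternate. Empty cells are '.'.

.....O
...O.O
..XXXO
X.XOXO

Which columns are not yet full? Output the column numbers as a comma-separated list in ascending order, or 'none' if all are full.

Answer: 0,1,2,3,4

Derivation:
col 0: top cell = '.' → open
col 1: top cell = '.' → open
col 2: top cell = '.' → open
col 3: top cell = '.' → open
col 4: top cell = '.' → open
col 5: top cell = 'O' → FULL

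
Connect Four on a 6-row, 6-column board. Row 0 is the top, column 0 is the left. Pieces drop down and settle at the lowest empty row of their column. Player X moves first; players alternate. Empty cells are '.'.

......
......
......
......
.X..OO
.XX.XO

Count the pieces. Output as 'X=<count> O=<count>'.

X=4 O=3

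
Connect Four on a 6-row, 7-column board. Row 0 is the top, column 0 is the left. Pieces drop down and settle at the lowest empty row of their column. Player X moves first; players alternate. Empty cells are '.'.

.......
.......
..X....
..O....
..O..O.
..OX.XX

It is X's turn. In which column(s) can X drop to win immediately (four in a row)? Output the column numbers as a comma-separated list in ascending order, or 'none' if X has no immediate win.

Answer: 4

Derivation:
col 0: drop X → no win
col 1: drop X → no win
col 2: drop X → no win
col 3: drop X → no win
col 4: drop X → WIN!
col 5: drop X → no win
col 6: drop X → no win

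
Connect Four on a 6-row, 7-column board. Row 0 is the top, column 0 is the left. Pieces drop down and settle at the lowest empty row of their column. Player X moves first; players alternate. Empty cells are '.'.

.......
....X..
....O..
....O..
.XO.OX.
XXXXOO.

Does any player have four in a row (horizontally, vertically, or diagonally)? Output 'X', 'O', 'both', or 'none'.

both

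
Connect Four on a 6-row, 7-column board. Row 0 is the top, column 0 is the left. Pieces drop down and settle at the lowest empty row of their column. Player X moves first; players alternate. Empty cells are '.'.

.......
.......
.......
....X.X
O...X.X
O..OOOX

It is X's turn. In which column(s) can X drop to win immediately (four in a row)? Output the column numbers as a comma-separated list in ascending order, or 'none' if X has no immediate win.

col 0: drop X → no win
col 1: drop X → no win
col 2: drop X → no win
col 3: drop X → no win
col 4: drop X → no win
col 5: drop X → no win
col 6: drop X → WIN!

Answer: 6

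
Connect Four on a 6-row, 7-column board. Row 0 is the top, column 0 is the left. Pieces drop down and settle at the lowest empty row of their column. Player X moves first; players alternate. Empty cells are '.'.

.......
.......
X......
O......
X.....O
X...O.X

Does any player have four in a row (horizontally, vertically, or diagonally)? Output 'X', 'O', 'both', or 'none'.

none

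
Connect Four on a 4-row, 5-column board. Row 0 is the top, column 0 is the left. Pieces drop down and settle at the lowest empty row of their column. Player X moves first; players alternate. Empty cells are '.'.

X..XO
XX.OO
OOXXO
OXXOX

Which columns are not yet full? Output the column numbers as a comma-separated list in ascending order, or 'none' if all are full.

col 0: top cell = 'X' → FULL
col 1: top cell = '.' → open
col 2: top cell = '.' → open
col 3: top cell = 'X' → FULL
col 4: top cell = 'O' → FULL

Answer: 1,2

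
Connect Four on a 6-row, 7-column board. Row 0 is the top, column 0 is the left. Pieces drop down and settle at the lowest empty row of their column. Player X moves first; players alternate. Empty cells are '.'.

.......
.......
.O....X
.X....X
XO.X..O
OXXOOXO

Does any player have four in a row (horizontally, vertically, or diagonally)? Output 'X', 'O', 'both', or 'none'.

none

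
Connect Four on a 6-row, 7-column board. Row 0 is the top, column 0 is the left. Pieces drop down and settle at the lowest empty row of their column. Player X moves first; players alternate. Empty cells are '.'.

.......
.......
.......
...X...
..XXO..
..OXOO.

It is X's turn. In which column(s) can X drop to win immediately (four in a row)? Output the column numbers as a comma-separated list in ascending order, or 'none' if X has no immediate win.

Answer: 3

Derivation:
col 0: drop X → no win
col 1: drop X → no win
col 2: drop X → no win
col 3: drop X → WIN!
col 4: drop X → no win
col 5: drop X → no win
col 6: drop X → no win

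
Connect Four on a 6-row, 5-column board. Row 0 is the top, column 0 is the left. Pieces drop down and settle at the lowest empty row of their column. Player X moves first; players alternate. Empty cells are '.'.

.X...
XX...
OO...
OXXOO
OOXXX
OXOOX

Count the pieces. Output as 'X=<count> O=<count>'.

X=10 O=10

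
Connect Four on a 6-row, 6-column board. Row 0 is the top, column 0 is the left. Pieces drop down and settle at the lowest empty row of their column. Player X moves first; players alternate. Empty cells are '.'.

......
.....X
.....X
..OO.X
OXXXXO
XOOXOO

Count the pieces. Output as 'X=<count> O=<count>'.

X=9 O=8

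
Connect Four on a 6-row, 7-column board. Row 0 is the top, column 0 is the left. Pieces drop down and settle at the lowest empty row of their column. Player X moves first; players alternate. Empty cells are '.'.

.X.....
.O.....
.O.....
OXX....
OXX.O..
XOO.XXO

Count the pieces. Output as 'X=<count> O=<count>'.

X=8 O=8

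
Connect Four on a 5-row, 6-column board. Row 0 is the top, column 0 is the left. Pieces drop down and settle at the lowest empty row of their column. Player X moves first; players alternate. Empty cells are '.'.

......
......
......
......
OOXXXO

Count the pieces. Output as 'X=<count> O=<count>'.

X=3 O=3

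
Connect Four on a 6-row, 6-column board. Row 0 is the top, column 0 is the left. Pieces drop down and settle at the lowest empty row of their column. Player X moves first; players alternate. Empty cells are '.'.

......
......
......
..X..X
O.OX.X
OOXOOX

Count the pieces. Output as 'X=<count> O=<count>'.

X=6 O=6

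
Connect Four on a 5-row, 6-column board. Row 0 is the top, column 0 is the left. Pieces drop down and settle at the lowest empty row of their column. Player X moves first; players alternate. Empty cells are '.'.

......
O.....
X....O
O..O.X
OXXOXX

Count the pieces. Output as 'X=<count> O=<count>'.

X=6 O=6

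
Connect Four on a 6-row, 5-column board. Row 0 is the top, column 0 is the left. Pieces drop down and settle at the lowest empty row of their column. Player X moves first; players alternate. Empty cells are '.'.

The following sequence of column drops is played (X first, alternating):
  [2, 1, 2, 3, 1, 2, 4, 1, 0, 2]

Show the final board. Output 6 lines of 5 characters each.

Move 1: X drops in col 2, lands at row 5
Move 2: O drops in col 1, lands at row 5
Move 3: X drops in col 2, lands at row 4
Move 4: O drops in col 3, lands at row 5
Move 5: X drops in col 1, lands at row 4
Move 6: O drops in col 2, lands at row 3
Move 7: X drops in col 4, lands at row 5
Move 8: O drops in col 1, lands at row 3
Move 9: X drops in col 0, lands at row 5
Move 10: O drops in col 2, lands at row 2

Answer: .....
.....
..O..
.OO..
.XX..
XOXOX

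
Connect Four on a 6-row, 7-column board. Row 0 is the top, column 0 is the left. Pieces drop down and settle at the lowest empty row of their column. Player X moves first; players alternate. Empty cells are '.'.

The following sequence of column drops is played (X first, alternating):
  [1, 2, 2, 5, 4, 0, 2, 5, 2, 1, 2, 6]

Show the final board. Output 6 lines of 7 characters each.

Answer: .......
..X....
..X....
..X....
.OX..O.
OXO.XOO

Derivation:
Move 1: X drops in col 1, lands at row 5
Move 2: O drops in col 2, lands at row 5
Move 3: X drops in col 2, lands at row 4
Move 4: O drops in col 5, lands at row 5
Move 5: X drops in col 4, lands at row 5
Move 6: O drops in col 0, lands at row 5
Move 7: X drops in col 2, lands at row 3
Move 8: O drops in col 5, lands at row 4
Move 9: X drops in col 2, lands at row 2
Move 10: O drops in col 1, lands at row 4
Move 11: X drops in col 2, lands at row 1
Move 12: O drops in col 6, lands at row 5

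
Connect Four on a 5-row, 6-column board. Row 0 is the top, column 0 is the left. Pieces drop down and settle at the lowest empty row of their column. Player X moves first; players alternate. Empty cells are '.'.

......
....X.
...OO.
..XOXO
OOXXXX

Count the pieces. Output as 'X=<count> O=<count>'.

X=7 O=6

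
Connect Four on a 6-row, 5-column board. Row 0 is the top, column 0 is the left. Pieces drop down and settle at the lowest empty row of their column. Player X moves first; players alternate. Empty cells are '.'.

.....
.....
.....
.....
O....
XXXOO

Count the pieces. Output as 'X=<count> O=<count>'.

X=3 O=3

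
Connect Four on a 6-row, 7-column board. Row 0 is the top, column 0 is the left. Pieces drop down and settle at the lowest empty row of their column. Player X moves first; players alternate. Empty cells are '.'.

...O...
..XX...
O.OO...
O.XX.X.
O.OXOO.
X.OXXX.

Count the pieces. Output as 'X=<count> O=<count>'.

X=10 O=10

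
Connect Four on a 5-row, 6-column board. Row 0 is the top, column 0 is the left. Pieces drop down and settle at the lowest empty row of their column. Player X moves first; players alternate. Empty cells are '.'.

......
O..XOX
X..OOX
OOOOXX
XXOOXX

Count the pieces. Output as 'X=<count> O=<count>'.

X=10 O=10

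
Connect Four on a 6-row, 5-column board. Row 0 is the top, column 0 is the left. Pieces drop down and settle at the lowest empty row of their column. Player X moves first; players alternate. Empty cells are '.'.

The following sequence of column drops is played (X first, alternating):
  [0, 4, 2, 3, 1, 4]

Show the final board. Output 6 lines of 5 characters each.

Move 1: X drops in col 0, lands at row 5
Move 2: O drops in col 4, lands at row 5
Move 3: X drops in col 2, lands at row 5
Move 4: O drops in col 3, lands at row 5
Move 5: X drops in col 1, lands at row 5
Move 6: O drops in col 4, lands at row 4

Answer: .....
.....
.....
.....
....O
XXXOO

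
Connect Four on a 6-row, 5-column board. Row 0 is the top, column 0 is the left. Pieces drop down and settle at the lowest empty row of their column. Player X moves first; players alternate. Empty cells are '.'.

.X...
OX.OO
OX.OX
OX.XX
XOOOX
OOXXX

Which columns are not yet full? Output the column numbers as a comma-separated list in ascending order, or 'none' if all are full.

Answer: 0,2,3,4

Derivation:
col 0: top cell = '.' → open
col 1: top cell = 'X' → FULL
col 2: top cell = '.' → open
col 3: top cell = '.' → open
col 4: top cell = '.' → open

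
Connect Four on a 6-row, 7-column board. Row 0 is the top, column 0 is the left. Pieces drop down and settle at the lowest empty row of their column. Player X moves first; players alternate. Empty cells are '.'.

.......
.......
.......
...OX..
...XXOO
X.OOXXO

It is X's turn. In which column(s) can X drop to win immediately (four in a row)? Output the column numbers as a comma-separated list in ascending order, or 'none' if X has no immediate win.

col 0: drop X → no win
col 1: drop X → no win
col 2: drop X → no win
col 3: drop X → no win
col 4: drop X → WIN!
col 5: drop X → no win
col 6: drop X → no win

Answer: 4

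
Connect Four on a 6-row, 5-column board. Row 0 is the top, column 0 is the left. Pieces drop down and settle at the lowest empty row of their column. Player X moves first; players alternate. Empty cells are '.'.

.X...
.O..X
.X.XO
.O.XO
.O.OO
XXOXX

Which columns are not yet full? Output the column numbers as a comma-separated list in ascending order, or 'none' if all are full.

Answer: 0,2,3,4

Derivation:
col 0: top cell = '.' → open
col 1: top cell = 'X' → FULL
col 2: top cell = '.' → open
col 3: top cell = '.' → open
col 4: top cell = '.' → open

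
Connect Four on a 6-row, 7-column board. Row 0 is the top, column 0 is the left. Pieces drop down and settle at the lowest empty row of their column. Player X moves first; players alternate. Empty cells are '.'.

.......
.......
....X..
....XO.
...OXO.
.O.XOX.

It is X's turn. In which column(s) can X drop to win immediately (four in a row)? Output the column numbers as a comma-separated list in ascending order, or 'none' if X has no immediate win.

col 0: drop X → no win
col 1: drop X → no win
col 2: drop X → no win
col 3: drop X → no win
col 4: drop X → WIN!
col 5: drop X → no win
col 6: drop X → no win

Answer: 4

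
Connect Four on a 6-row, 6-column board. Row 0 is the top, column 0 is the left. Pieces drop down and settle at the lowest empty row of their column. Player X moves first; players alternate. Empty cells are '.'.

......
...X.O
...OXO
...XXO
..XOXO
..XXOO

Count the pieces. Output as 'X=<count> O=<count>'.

X=8 O=8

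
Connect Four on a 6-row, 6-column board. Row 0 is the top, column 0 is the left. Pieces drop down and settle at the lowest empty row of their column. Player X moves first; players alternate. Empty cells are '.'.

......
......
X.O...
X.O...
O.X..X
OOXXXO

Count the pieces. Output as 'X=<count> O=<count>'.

X=7 O=6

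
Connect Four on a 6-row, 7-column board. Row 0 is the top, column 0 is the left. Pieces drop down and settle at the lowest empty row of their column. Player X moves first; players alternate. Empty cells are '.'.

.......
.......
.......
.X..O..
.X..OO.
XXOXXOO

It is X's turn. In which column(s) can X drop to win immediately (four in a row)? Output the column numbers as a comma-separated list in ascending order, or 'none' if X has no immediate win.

Answer: 1

Derivation:
col 0: drop X → no win
col 1: drop X → WIN!
col 2: drop X → no win
col 3: drop X → no win
col 4: drop X → no win
col 5: drop X → no win
col 6: drop X → no win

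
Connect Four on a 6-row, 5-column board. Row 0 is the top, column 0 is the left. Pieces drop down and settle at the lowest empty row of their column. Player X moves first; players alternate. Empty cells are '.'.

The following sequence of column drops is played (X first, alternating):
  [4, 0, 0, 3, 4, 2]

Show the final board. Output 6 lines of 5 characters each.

Answer: .....
.....
.....
.....
X...X
O.OOX

Derivation:
Move 1: X drops in col 4, lands at row 5
Move 2: O drops in col 0, lands at row 5
Move 3: X drops in col 0, lands at row 4
Move 4: O drops in col 3, lands at row 5
Move 5: X drops in col 4, lands at row 4
Move 6: O drops in col 2, lands at row 5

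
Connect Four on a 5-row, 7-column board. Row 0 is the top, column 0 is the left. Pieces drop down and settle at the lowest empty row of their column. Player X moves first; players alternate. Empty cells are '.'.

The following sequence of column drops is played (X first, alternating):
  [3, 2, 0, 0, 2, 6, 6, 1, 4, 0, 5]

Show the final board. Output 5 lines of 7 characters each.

Answer: .......
.......
O......
O.X...X
XOOXXXO

Derivation:
Move 1: X drops in col 3, lands at row 4
Move 2: O drops in col 2, lands at row 4
Move 3: X drops in col 0, lands at row 4
Move 4: O drops in col 0, lands at row 3
Move 5: X drops in col 2, lands at row 3
Move 6: O drops in col 6, lands at row 4
Move 7: X drops in col 6, lands at row 3
Move 8: O drops in col 1, lands at row 4
Move 9: X drops in col 4, lands at row 4
Move 10: O drops in col 0, lands at row 2
Move 11: X drops in col 5, lands at row 4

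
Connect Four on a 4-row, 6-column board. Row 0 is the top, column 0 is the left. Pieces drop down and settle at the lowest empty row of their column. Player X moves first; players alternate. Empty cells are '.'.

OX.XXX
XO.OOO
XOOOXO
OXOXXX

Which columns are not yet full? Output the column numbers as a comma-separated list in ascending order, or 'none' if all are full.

Answer: 2

Derivation:
col 0: top cell = 'O' → FULL
col 1: top cell = 'X' → FULL
col 2: top cell = '.' → open
col 3: top cell = 'X' → FULL
col 4: top cell = 'X' → FULL
col 5: top cell = 'X' → FULL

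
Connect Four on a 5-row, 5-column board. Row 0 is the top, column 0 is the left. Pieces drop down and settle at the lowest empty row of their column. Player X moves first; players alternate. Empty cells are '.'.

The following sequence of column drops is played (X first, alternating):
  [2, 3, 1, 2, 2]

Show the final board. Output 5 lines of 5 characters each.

Answer: .....
.....
..X..
..O..
.XXO.

Derivation:
Move 1: X drops in col 2, lands at row 4
Move 2: O drops in col 3, lands at row 4
Move 3: X drops in col 1, lands at row 4
Move 4: O drops in col 2, lands at row 3
Move 5: X drops in col 2, lands at row 2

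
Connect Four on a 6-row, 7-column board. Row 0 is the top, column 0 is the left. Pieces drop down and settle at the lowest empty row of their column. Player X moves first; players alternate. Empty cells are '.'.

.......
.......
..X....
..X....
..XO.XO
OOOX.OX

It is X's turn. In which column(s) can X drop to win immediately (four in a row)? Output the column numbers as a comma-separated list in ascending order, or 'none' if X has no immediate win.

Answer: 2

Derivation:
col 0: drop X → no win
col 1: drop X → no win
col 2: drop X → WIN!
col 3: drop X → no win
col 4: drop X → no win
col 5: drop X → no win
col 6: drop X → no win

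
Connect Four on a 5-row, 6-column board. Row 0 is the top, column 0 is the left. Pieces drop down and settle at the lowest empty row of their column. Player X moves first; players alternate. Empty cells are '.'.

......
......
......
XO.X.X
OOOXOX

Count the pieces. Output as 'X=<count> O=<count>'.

X=5 O=5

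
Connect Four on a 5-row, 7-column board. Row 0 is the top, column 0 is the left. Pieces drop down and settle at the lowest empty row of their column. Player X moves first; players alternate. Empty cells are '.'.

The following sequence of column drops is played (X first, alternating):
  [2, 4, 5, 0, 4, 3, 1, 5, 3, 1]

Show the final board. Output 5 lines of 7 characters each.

Move 1: X drops in col 2, lands at row 4
Move 2: O drops in col 4, lands at row 4
Move 3: X drops in col 5, lands at row 4
Move 4: O drops in col 0, lands at row 4
Move 5: X drops in col 4, lands at row 3
Move 6: O drops in col 3, lands at row 4
Move 7: X drops in col 1, lands at row 4
Move 8: O drops in col 5, lands at row 3
Move 9: X drops in col 3, lands at row 3
Move 10: O drops in col 1, lands at row 3

Answer: .......
.......
.......
.O.XXO.
OXXOOX.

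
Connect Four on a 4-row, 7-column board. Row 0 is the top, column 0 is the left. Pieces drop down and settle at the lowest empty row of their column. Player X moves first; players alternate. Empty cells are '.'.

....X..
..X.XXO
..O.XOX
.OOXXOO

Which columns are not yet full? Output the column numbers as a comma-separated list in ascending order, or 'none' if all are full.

col 0: top cell = '.' → open
col 1: top cell = '.' → open
col 2: top cell = '.' → open
col 3: top cell = '.' → open
col 4: top cell = 'X' → FULL
col 5: top cell = '.' → open
col 6: top cell = '.' → open

Answer: 0,1,2,3,5,6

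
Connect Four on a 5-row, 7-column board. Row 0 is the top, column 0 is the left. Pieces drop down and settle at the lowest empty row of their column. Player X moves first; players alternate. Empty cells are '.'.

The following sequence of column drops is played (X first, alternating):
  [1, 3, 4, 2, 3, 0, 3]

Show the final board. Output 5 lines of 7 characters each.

Answer: .......
.......
...X...
...X...
OXOOX..

Derivation:
Move 1: X drops in col 1, lands at row 4
Move 2: O drops in col 3, lands at row 4
Move 3: X drops in col 4, lands at row 4
Move 4: O drops in col 2, lands at row 4
Move 5: X drops in col 3, lands at row 3
Move 6: O drops in col 0, lands at row 4
Move 7: X drops in col 3, lands at row 2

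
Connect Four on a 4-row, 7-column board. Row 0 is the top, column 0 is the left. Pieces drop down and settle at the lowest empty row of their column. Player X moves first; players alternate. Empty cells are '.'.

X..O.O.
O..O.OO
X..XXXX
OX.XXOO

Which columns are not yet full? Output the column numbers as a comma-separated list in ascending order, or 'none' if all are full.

col 0: top cell = 'X' → FULL
col 1: top cell = '.' → open
col 2: top cell = '.' → open
col 3: top cell = 'O' → FULL
col 4: top cell = '.' → open
col 5: top cell = 'O' → FULL
col 6: top cell = '.' → open

Answer: 1,2,4,6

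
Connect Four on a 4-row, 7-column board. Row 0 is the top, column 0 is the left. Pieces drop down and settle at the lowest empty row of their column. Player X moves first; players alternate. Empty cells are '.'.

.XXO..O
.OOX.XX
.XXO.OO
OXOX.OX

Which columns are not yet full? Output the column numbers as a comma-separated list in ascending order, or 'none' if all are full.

col 0: top cell = '.' → open
col 1: top cell = 'X' → FULL
col 2: top cell = 'X' → FULL
col 3: top cell = 'O' → FULL
col 4: top cell = '.' → open
col 5: top cell = '.' → open
col 6: top cell = 'O' → FULL

Answer: 0,4,5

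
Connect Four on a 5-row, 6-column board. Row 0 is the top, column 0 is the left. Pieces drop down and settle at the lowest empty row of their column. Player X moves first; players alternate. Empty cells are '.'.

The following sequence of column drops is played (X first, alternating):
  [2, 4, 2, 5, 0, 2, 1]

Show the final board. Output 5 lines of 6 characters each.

Answer: ......
......
..O...
..X...
XXX.OO

Derivation:
Move 1: X drops in col 2, lands at row 4
Move 2: O drops in col 4, lands at row 4
Move 3: X drops in col 2, lands at row 3
Move 4: O drops in col 5, lands at row 4
Move 5: X drops in col 0, lands at row 4
Move 6: O drops in col 2, lands at row 2
Move 7: X drops in col 1, lands at row 4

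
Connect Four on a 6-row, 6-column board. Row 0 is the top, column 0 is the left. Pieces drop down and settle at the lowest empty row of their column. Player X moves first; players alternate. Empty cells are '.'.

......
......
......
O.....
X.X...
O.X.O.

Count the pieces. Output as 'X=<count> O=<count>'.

X=3 O=3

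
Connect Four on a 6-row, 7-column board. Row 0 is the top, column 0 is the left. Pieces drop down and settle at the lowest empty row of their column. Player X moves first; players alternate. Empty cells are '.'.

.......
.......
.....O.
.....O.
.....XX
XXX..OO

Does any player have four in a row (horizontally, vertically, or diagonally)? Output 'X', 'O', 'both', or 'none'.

none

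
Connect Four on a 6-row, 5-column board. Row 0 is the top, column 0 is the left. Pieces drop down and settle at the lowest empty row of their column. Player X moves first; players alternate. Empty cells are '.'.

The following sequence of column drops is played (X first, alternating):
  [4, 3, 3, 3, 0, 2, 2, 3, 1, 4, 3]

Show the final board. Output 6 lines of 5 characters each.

Move 1: X drops in col 4, lands at row 5
Move 2: O drops in col 3, lands at row 5
Move 3: X drops in col 3, lands at row 4
Move 4: O drops in col 3, lands at row 3
Move 5: X drops in col 0, lands at row 5
Move 6: O drops in col 2, lands at row 5
Move 7: X drops in col 2, lands at row 4
Move 8: O drops in col 3, lands at row 2
Move 9: X drops in col 1, lands at row 5
Move 10: O drops in col 4, lands at row 4
Move 11: X drops in col 3, lands at row 1

Answer: .....
...X.
...O.
...O.
..XXO
XXOOX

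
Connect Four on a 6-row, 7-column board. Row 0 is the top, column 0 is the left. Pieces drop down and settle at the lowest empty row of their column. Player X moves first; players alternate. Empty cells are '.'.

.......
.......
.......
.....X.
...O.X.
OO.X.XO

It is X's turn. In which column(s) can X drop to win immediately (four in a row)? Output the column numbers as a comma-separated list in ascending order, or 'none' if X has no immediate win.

col 0: drop X → no win
col 1: drop X → no win
col 2: drop X → no win
col 3: drop X → no win
col 4: drop X → no win
col 5: drop X → WIN!
col 6: drop X → no win

Answer: 5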